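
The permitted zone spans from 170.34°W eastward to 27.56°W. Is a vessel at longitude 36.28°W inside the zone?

Band width going east from -170.34° to -27.56°: ((-27.56 − -170.34) mod 360) = 142.78°.
Offset of -36.28° east of the west edge: ((-36.28 − -170.34) mod 360) = 134.06°.
134.06° ≤ 142.78° ⇒ inside.

Yes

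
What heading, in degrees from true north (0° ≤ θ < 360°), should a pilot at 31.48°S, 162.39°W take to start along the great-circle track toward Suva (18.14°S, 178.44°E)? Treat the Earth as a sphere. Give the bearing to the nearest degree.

Δλ = 178.44 − -162.39 = 340.83°; wrapped into (−180°, 180°]: -19.17°.
θ = atan2( sin Δλ · cos φ₂ , cos φ₁ · sin φ₂ − sin φ₁ · cos φ₂ · cos Δλ )
  = atan2(-0.31205, 0.20321) = -56.927° → normalised to [0°, 360°): 303.073°.

303°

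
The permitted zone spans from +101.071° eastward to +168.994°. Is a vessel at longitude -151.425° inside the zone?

Band width going east from +101.071° to +168.994°: ((168.994 − 101.071) mod 360) = 67.923°.
Offset of -151.425° east of the west edge: ((-151.425 − 101.071) mod 360) = 107.504°.
107.504° > 67.923° ⇒ outside.

No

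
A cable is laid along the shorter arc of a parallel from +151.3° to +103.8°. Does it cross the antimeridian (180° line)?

Signed shortest Δλ = ((103.8 − 151.3 + 180) mod 360) − 180 = -47.5°.
Going west by 47.5° from +151.3° reaches +103.8° without touching 180°.

No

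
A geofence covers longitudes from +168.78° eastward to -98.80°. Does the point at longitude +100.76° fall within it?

Band width going east from +168.78° to -98.80°: ((-98.80 − 168.78) mod 360) = 92.42°.
Offset of +100.76° east of the west edge: ((100.76 − 168.78) mod 360) = 291.98°.
291.98° > 92.42° ⇒ outside.

No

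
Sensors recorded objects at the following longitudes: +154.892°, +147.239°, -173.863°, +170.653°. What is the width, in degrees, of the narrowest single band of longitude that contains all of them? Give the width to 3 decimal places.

38.898°

Sort the longitudes: -173.863°, +147.239°, +154.892°, +170.653°.
Eastward gaps between consecutive values (wrapping around): 321.102°, 7.653°, 15.761°, 15.484°.
Largest gap = 321.102° ⇒ minimal covering band is its complement: 360° − 321.102° = 38.898°.
Band runs from +147.239° eastward to -173.863°, crossing the antimeridian.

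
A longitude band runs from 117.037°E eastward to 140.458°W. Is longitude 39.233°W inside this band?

No

Band width going east from +117.037° to -140.458°: ((-140.458 − 117.037) mod 360) = 102.505°.
Offset of -39.233° east of the west edge: ((-39.233 − 117.037) mod 360) = 203.730°.
203.730° > 102.505° ⇒ outside.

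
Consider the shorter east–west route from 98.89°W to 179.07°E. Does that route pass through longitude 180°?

Yes

Naïve |179.07 − -98.89| = 277.96° > 180°, so the shorter arc goes the other way round — across 180°.
Signed shortest Δλ = ((179.07 − -98.89 + 180) mod 360) − 180 = -82.04°.
Going west by 82.04° from -98.89° passes through 180° before reaching +179.07°.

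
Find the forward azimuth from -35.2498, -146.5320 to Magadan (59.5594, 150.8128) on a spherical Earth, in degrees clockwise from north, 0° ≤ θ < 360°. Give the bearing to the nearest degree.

332°

Δλ = 150.8128 − -146.5320 = 297.3448°; wrapped into (−180°, 180°]: -62.6552°.
θ = atan2( sin Δλ · cos φ₂ , cos φ₁ · sin φ₂ − sin φ₁ · cos φ₂ · cos Δλ )
  = atan2(-0.45003, 0.83839) = -28.226° → normalised to [0°, 360°): 331.774°.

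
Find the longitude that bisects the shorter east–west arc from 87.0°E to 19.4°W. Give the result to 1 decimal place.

33.8°E

Signed shortest Δλ from +87.0° to -19.4° is -106.4°.
Midpoint longitude = +87.0° + (-106.4°)/2 = +87.0° − 53.2° = +33.8°.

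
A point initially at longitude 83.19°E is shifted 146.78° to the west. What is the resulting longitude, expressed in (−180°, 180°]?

Start at +83.19°; shift −146.78° → -63.59°.
-63.59° already lies in (−180°, 180°].

63.59°W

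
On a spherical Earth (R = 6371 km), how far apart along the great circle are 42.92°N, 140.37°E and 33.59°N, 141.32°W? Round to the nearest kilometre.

6669 km

Δλ = -141.32 − 140.37 = -281.69°; wrapped into (−180°, 180°]: 78.31°.
Δφ = 33.59 − 42.92 = -9.33°.
a = sin²(Δφ/2) + cos φ₁ · cos φ₂ · sin²(Δλ/2) = 0.249826.
c = 2·atan2(√a, √(1−a)) = 1.04680 rad → d = 6371·c ≈ 6669.13 km.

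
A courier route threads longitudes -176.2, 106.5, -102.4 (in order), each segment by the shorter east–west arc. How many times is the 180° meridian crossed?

2

Leg 1: -176.2° → +106.5°, shortest Δλ = -77.3° (west) — crosses 180°.
Leg 2: +106.5° → -102.4°, shortest Δλ = 151.1° (east) — crosses 180°.
Total crossings: 2.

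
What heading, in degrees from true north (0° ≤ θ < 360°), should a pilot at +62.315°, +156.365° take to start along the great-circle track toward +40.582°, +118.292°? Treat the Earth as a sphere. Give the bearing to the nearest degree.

Δλ = 118.292 − 156.365 = -38.073°.
θ = atan2( sin Δλ · cos φ₂ , cos φ₁ · sin φ₂ − sin φ₁ · cos φ₂ · cos Δλ )
  = atan2(-0.46834, -0.22719) = -115.877° → normalised to [0°, 360°): 244.123°.

244°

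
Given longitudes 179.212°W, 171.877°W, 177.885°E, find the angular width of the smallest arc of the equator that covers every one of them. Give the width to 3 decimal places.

10.238°

Sort the longitudes: -179.212°, -171.877°, +177.885°.
Eastward gaps between consecutive values (wrapping around): 7.335°, 349.762°, 2.903°.
Largest gap = 349.762° ⇒ minimal covering band is its complement: 360° − 349.762° = 10.238°.
Band runs from +177.885° eastward to -171.877°, crossing the antimeridian.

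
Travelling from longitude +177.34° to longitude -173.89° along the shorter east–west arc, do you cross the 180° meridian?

Yes

Naïve |-173.89 − 177.34| = 351.23° > 180°, so the shorter arc goes the other way round — across 180°.
Signed shortest Δλ = ((-173.89 − 177.34 + 180) mod 360) − 180 = 8.77°.
Going east by 8.77° from +177.34° passes through 180° before reaching -173.89°.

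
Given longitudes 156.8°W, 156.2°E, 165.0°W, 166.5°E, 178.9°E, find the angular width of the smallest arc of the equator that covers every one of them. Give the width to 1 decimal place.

Sort the longitudes: -165.0°, -156.8°, +156.2°, +166.5°, +178.9°.
Eastward gaps between consecutive values (wrapping around): 8.2°, 313.0°, 10.3°, 12.4°, 16.1°.
Largest gap = 313.0° ⇒ minimal covering band is its complement: 360° − 313.0° = 47.0°.
Band runs from +156.2° eastward to -156.8°, crossing the antimeridian.

47.0°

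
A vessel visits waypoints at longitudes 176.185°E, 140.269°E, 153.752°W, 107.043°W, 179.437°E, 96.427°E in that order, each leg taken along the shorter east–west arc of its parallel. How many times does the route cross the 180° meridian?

2

Leg 1: +176.185° → +140.269°, shortest Δλ = -35.916° (west) — does not cross 180°.
Leg 2: +140.269° → -153.752°, shortest Δλ = 65.979° (east) — crosses 180°.
Leg 3: -153.752° → -107.043°, shortest Δλ = 46.709° (east) — does not cross 180°.
Leg 4: -107.043° → +179.437°, shortest Δλ = -73.52° (west) — crosses 180°.
Leg 5: +179.437° → +96.427°, shortest Δλ = -83.01° (west) — does not cross 180°.
Total crossings: 2.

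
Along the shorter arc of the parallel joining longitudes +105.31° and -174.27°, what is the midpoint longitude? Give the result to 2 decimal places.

+145.52°

Signed shortest Δλ from +105.31° to -174.27° is +80.42°.
Midpoint longitude = +105.31° + (+80.42°)/2 = +105.31° + 40.21° = +145.52°.
(The naïve average (+105.31 + -174.27)/2 = -34.48° is on the wrong side of the globe.)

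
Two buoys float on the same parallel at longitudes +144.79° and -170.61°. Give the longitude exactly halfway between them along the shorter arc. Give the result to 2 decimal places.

+167.09°

Signed shortest Δλ from +144.79° to -170.61° is +44.60°.
Midpoint longitude = +144.79° + (+44.60°)/2 = +144.79° + 22.30° = +167.09°.
(The naïve average (+144.79 + -170.61)/2 = -12.91° is on the wrong side of the globe.)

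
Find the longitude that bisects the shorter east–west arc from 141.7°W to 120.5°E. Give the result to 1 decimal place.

Signed shortest Δλ from -141.7° to +120.5° is -97.8°.
Midpoint longitude = -141.7° + (-97.8°)/2 = -141.7° − 48.9° = -190.6°.
Normalise into (−180°, 180°]: +169.4°.
(The naïve average (-141.7 + +120.5)/2 = -10.6° is on the wrong side of the globe.)

169.4°E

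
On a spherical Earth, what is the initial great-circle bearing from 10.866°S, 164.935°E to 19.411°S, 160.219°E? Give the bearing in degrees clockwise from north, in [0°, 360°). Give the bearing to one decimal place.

Δλ = 160.219 − 164.935 = -4.716°.
θ = atan2( sin Δλ · cos φ₂ , cos φ₁ · sin φ₂ − sin φ₁ · cos φ₂ · cos Δλ )
  = atan2(-0.07754, -0.14919) = -152.536° → normalised to [0°, 360°): 207.464°.

207.5°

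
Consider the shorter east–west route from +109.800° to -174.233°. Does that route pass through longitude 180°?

Yes

Naïve |-174.233 − 109.800| = 284.033° > 180°, so the shorter arc goes the other way round — across 180°.
Signed shortest Δλ = ((-174.233 − 109.800 + 180) mod 360) − 180 = 75.967°.
Going east by 75.967° from +109.800° passes through 180° before reaching -174.233°.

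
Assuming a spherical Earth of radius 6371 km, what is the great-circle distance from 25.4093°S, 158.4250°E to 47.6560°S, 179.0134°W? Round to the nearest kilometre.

3167 km

Δλ = -179.0134 − 158.4250 = -337.4384°; wrapped into (−180°, 180°]: 22.5616°.
Δφ = -47.6560 − -25.4093 = -22.2467°.
a = sin²(Δφ/2) + cos φ₁ · cos φ₂ · sin²(Δλ/2) = 0.060501.
c = 2·atan2(√a, √(1−a)) = 0.49704 rad → d = 6371·c ≈ 3166.64 km.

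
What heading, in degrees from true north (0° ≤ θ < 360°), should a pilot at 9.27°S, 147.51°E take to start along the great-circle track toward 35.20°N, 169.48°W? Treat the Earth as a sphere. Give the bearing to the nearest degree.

40°

Δλ = -169.48 − 147.51 = -316.99°; wrapped into (−180°, 180°]: 43.01°.
θ = atan2( sin Δλ · cos φ₂ , cos φ₁ · sin φ₂ − sin φ₁ · cos φ₂ · cos Δλ )
  = atan2(0.55740, 0.66516) = 39.963° → normalised to [0°, 360°): 39.963°.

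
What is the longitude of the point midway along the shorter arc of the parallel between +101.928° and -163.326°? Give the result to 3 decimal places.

+149.301°

Signed shortest Δλ from +101.928° to -163.326° is +94.746°.
Midpoint longitude = +101.928° + (+94.746°)/2 = +101.928° + 47.373° = +149.301°.
(The naïve average (+101.928 + -163.326)/2 = -30.699° is on the wrong side of the globe.)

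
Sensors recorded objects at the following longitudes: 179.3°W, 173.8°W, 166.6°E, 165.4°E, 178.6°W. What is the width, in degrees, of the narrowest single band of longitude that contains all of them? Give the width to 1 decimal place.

20.8°

Sort the longitudes: -179.3°, -178.6°, -173.8°, +165.4°, +166.6°.
Eastward gaps between consecutive values (wrapping around): 0.7°, 4.8°, 339.2°, 1.2°, 14.1°.
Largest gap = 339.2° ⇒ minimal covering band is its complement: 360° − 339.2° = 20.8°.
Band runs from +165.4° eastward to -173.8°, crossing the antimeridian.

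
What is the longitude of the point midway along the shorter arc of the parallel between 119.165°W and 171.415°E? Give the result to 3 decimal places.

Signed shortest Δλ from -119.165° to +171.415° is -69.420°.
Midpoint longitude = -119.165° + (-69.420°)/2 = -119.165° − 34.710° = -153.875°.
(The naïve average (-119.165 + +171.415)/2 = 26.125° is on the wrong side of the globe.)

153.875°W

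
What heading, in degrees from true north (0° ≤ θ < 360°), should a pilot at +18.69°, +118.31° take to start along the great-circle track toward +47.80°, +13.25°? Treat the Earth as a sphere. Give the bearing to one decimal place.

Δλ = 13.25 − 118.31 = -105.06°.
θ = atan2( sin Δλ · cos φ₂ , cos φ₁ · sin φ₂ − sin φ₁ · cos φ₂ · cos Δλ )
  = atan2(-0.64865, 0.75767) = -40.567° → normalised to [0°, 360°): 319.433°.

319.4°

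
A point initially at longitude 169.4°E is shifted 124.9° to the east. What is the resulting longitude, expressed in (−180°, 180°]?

Start at +169.4°; shift +124.9° → +294.3°.
+294.3° lies outside (−180°, 180°]; subtract 360° → -65.7°.

65.7°W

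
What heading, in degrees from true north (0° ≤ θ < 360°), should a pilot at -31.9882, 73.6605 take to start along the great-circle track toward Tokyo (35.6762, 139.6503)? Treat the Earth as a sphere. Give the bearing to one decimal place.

Δλ = 139.6503 − 73.6605 = 65.9898°.
θ = atan2( sin Δλ · cos φ₂ , cos φ₁ · sin φ₂ − sin φ₁ · cos φ₂ · cos Δλ )
  = atan2(0.74204, 0.66975) = 47.931° → normalised to [0°, 360°): 47.931°.

47.9°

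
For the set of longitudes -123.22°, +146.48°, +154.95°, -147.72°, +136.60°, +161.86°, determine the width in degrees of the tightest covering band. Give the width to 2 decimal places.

Sort the longitudes: -147.72°, -123.22°, +136.60°, +146.48°, +154.95°, +161.86°.
Eastward gaps between consecutive values (wrapping around): 24.50°, 259.82°, 9.88°, 8.47°, 6.91°, 50.42°.
Largest gap = 259.82° ⇒ minimal covering band is its complement: 360° − 259.82° = 100.18°.
Band runs from +136.60° eastward to -123.22°, crossing the antimeridian.

100.18°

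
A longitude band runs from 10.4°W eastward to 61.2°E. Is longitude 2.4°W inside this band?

Yes

Band width going east from -10.4° to +61.2°: ((61.2 − -10.4) mod 360) = 71.6°.
Offset of -2.4° east of the west edge: ((-2.4 − -10.4) mod 360) = 8.0°.
8.0° ≤ 71.6° ⇒ inside.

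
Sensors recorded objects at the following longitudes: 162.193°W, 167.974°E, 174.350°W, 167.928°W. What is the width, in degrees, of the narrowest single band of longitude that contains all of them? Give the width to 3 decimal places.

29.833°

Sort the longitudes: -174.350°, -167.928°, -162.193°, +167.974°.
Eastward gaps between consecutive values (wrapping around): 6.422°, 5.735°, 330.167°, 17.676°.
Largest gap = 330.167° ⇒ minimal covering band is its complement: 360° − 330.167° = 29.833°.
Band runs from +167.974° eastward to -162.193°, crossing the antimeridian.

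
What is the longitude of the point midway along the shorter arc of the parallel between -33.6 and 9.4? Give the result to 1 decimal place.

Signed shortest Δλ from -33.6° to +9.4° is +43.0°.
Midpoint longitude = -33.6° + (+43.0°)/2 = -33.6° + 21.5° = -12.1°.

-12.1°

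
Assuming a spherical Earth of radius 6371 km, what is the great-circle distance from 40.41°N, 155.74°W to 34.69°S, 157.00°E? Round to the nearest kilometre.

Δλ = 157.00 − -155.74 = 312.74°; wrapped into (−180°, 180°]: -47.26°.
Δφ = -34.69 − 40.41 = -75.10°.
a = sin²(Δφ/2) + cos φ₁ · cos φ₂ · sin²(Δλ/2) = 0.472021.
c = 2·atan2(√a, √(1−a)) = 1.51481 rad → d = 6371·c ≈ 9650.85 km.

9651 km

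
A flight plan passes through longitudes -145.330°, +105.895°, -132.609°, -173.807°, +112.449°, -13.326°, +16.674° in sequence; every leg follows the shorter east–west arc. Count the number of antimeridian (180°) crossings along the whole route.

3

Leg 1: -145.330° → +105.895°, shortest Δλ = -108.775° (west) — crosses 180°.
Leg 2: +105.895° → -132.609°, shortest Δλ = 121.496° (east) — crosses 180°.
Leg 3: -132.609° → -173.807°, shortest Δλ = -41.198° (west) — does not cross 180°.
Leg 4: -173.807° → +112.449°, shortest Δλ = -73.744° (west) — crosses 180°.
Leg 5: +112.449° → -13.326°, shortest Δλ = -125.775° (west) — does not cross 180°.
Leg 6: -13.326° → +16.674°, shortest Δλ = 30.0° (east) — does not cross 180°.
Total crossings: 3.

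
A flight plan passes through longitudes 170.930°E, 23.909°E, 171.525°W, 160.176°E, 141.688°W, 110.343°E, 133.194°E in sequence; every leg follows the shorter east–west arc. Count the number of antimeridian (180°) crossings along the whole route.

4

Leg 1: +170.930° → +23.909°, shortest Δλ = -147.021° (west) — does not cross 180°.
Leg 2: +23.909° → -171.525°, shortest Δλ = 164.566° (east) — crosses 180°.
Leg 3: -171.525° → +160.176°, shortest Δλ = -28.299° (west) — crosses 180°.
Leg 4: +160.176° → -141.688°, shortest Δλ = 58.136° (east) — crosses 180°.
Leg 5: -141.688° → +110.343°, shortest Δλ = -107.969° (west) — crosses 180°.
Leg 6: +110.343° → +133.194°, shortest Δλ = 22.851° (east) — does not cross 180°.
Total crossings: 4.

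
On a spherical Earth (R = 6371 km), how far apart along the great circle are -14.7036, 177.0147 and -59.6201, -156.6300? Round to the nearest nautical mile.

Δλ = -156.6300 − 177.0147 = -333.6447°; wrapped into (−180°, 180°]: 26.3553°.
Δφ = -59.6201 − -14.7036 = -44.9165°.
a = sin²(Δφ/2) + cos φ₁ · cos φ₂ · sin²(Δλ/2) = 0.171354.
c = 2·atan2(√a, √(1−a)) = 0.85358 rad → d = 6371·c ≈ 5438.14 km ≈ 2936.36 nmi.

2936 nmi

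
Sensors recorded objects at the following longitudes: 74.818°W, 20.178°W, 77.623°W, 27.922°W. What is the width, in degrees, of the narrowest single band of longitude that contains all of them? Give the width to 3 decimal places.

57.445°

Sort the longitudes: -77.623°, -74.818°, -27.922°, -20.178°.
Eastward gaps between consecutive values (wrapping around): 2.805°, 46.896°, 7.744°, 302.555°.
Largest gap = 302.555° ⇒ minimal covering band is its complement: 360° − 302.555° = 57.445°.
Band runs from -77.623° eastward to -20.178°.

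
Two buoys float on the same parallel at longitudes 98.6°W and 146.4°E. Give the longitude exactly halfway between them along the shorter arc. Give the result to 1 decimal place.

156.1°W

Signed shortest Δλ from -98.6° to +146.4° is -115.0°.
Midpoint longitude = -98.6° + (-115.0°)/2 = -98.6° − 57.5° = -156.1°.
(The naïve average (-98.6 + +146.4)/2 = 23.9° is on the wrong side of the globe.)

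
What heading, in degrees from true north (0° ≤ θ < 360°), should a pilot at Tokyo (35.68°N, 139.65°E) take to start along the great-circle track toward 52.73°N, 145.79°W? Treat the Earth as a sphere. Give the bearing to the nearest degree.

47°

Δλ = -145.79 − 139.65 = -285.44°; wrapped into (−180°, 180°]: 74.56°.
θ = atan2( sin Δλ · cos φ₂ , cos φ₁ · sin φ₂ − sin φ₁ · cos φ₂ · cos Δλ )
  = atan2(0.58372, 0.55238) = 46.580° → normalised to [0°, 360°): 46.580°.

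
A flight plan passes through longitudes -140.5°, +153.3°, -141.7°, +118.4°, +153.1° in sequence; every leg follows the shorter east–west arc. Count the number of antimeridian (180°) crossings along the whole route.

3

Leg 1: -140.5° → +153.3°, shortest Δλ = -66.2° (west) — crosses 180°.
Leg 2: +153.3° → -141.7°, shortest Δλ = 65.0° (east) — crosses 180°.
Leg 3: -141.7° → +118.4°, shortest Δλ = -99.9° (west) — crosses 180°.
Leg 4: +118.4° → +153.1°, shortest Δλ = 34.7° (east) — does not cross 180°.
Total crossings: 3.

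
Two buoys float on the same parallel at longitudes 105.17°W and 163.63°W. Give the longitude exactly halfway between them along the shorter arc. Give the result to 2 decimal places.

134.40°W

Signed shortest Δλ from -105.17° to -163.63° is -58.46°.
Midpoint longitude = -105.17° + (-58.46°)/2 = -105.17° − 29.23° = -134.40°.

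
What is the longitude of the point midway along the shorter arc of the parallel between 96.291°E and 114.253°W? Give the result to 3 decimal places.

171.019°E

Signed shortest Δλ from +96.291° to -114.253° is +149.456°.
Midpoint longitude = +96.291° + (+149.456°)/2 = +96.291° + 74.728° = +171.019°.
(The naïve average (+96.291 + -114.253)/2 = -8.981° is on the wrong side of the globe.)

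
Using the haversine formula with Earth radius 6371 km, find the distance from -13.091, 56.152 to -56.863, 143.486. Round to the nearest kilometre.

8631 km

Δλ = 143.486 − 56.152 = 87.334°.
Δφ = -56.863 − -13.091 = -43.772°.
a = sin²(Δφ/2) + cos φ₁ · cos φ₂ · sin²(Δλ/2) = 0.392786.
c = 2·atan2(√a, √(1−a)) = 1.35469 rad → d = 6371·c ≈ 8630.73 km.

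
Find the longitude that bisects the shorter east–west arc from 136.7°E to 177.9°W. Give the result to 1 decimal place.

Signed shortest Δλ from +136.7° to -177.9° is +45.4°.
Midpoint longitude = +136.7° + (+45.4°)/2 = +136.7° + 22.7° = +159.4°.
(The naïve average (+136.7 + -177.9)/2 = -20.6° is on the wrong side of the globe.)

159.4°E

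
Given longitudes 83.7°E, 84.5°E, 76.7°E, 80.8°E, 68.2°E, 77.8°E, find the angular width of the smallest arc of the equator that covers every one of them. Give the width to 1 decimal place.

Sort the longitudes: +68.2°, +76.7°, +77.8°, +80.8°, +83.7°, +84.5°.
Eastward gaps between consecutive values (wrapping around): 8.5°, 1.1°, 3.0°, 2.9°, 0.8°, 343.7°.
Largest gap = 343.7° ⇒ minimal covering band is its complement: 360° − 343.7° = 16.3°.
Band runs from +68.2° eastward to +84.5°.

16.3°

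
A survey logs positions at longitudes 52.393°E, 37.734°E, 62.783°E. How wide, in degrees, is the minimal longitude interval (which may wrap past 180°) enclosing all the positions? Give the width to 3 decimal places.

25.049°

Sort the longitudes: +37.734°, +52.393°, +62.783°.
Eastward gaps between consecutive values (wrapping around): 14.659°, 10.390°, 334.951°.
Largest gap = 334.951° ⇒ minimal covering band is its complement: 360° − 334.951° = 25.049°.
Band runs from +37.734° eastward to +62.783°.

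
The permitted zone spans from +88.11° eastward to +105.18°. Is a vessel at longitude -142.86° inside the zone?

No

Band width going east from +88.11° to +105.18°: ((105.18 − 88.11) mod 360) = 17.07°.
Offset of -142.86° east of the west edge: ((-142.86 − 88.11) mod 360) = 129.03°.
129.03° > 17.07° ⇒ outside.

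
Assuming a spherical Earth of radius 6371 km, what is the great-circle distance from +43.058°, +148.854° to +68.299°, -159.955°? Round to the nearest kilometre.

Δλ = -159.955 − 148.854 = -308.809°; wrapped into (−180°, 180°]: 51.191°.
Δφ = 68.299 − 43.058 = 25.241°.
a = sin²(Δφ/2) + cos φ₁ · cos φ₂ · sin²(Δλ/2) = 0.098163.
c = 2·atan2(√a, √(1−a)) = 0.63735 rad → d = 6371·c ≈ 4060.57 km.

4061 km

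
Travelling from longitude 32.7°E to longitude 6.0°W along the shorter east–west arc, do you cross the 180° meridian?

Signed shortest Δλ = ((-6.0 − 32.7 + 180) mod 360) − 180 = -38.7°.
Going west by 38.7° from +32.7° reaches -6.0° without touching 180°.

No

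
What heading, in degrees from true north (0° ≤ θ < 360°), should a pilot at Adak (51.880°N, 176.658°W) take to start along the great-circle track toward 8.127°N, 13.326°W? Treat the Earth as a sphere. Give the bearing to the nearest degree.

19°

Δλ = -13.326 − -176.658 = 163.332°.
θ = atan2( sin Δλ · cos φ₂ , cos φ₁ · sin φ₂ − sin φ₁ · cos φ₂ · cos Δλ )
  = atan2(0.28394, 0.83336) = 18.815° → normalised to [0°, 360°): 18.815°.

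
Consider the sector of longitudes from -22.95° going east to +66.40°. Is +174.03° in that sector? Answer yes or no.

No

Band width going east from -22.95° to +66.40°: ((66.40 − -22.95) mod 360) = 89.35°.
Offset of +174.03° east of the west edge: ((174.03 − -22.95) mod 360) = 196.98°.
196.98° > 89.35° ⇒ outside.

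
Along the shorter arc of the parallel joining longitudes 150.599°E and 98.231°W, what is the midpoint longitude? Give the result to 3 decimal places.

153.816°W

Signed shortest Δλ from +150.599° to -98.231° is +111.170°.
Midpoint longitude = +150.599° + (+111.170°)/2 = +150.599° + 55.585° = +206.184°.
Normalise into (−180°, 180°]: -153.816°.
(The naïve average (+150.599 + -98.231)/2 = 26.184° is on the wrong side of the globe.)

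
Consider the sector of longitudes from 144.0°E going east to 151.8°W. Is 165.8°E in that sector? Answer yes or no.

Band width going east from +144.0° to -151.8°: ((-151.8 − 144.0) mod 360) = 64.2°.
Offset of +165.8° east of the west edge: ((165.8 − 144.0) mod 360) = 21.8°.
21.8° ≤ 64.2° ⇒ inside.

Yes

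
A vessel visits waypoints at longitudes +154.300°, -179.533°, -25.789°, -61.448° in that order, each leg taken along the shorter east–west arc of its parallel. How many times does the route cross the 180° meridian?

Leg 1: +154.300° → -179.533°, shortest Δλ = 26.167° (east) — crosses 180°.
Leg 2: -179.533° → -25.789°, shortest Δλ = 153.744° (east) — does not cross 180°.
Leg 3: -25.789° → -61.448°, shortest Δλ = -35.659° (west) — does not cross 180°.
Total crossings: 1.

1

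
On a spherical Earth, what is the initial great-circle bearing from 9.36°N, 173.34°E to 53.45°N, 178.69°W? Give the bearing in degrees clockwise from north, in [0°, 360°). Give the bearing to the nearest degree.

7°

Δλ = -178.69 − 173.34 = -352.03°; wrapped into (−180°, 180°]: 7.97°.
θ = atan2( sin Δλ · cos φ₂ , cos φ₁ · sin φ₂ − sin φ₁ · cos φ₂ · cos Δλ )
  = atan2(0.08257, 0.69672) = 6.759° → normalised to [0°, 360°): 6.759°.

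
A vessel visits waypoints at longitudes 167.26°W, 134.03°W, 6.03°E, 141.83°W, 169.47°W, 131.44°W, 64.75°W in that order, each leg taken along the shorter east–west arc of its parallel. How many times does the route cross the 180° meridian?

0

Leg 1: -167.26° → -134.03°, shortest Δλ = 33.23° (east) — does not cross 180°.
Leg 2: -134.03° → +6.03°, shortest Δλ = 140.06° (east) — does not cross 180°.
Leg 3: +6.03° → -141.83°, shortest Δλ = -147.86° (west) — does not cross 180°.
Leg 4: -141.83° → -169.47°, shortest Δλ = -27.64° (west) — does not cross 180°.
Leg 5: -169.47° → -131.44°, shortest Δλ = 38.03° (east) — does not cross 180°.
Leg 6: -131.44° → -64.75°, shortest Δλ = 66.69° (east) — does not cross 180°.
Total crossings: 0.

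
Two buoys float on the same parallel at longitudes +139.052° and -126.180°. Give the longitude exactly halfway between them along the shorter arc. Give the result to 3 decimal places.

Signed shortest Δλ from +139.052° to -126.180° is +94.768°.
Midpoint longitude = +139.052° + (+94.768°)/2 = +139.052° + 47.384° = +186.436°.
Normalise into (−180°, 180°]: -173.564°.
(The naïve average (+139.052 + -126.180)/2 = 6.436° is on the wrong side of the globe.)

-173.564°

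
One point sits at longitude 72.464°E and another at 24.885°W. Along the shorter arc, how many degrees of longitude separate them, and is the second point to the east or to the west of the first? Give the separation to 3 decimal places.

Raw difference: -24.885 − 72.464 = -97.349°.
Normalise into (−180°, 180°]: -97.349° stays -97.349°.
Negative ⇒ the second point lies to the west; separation 97.349°.

97.349° west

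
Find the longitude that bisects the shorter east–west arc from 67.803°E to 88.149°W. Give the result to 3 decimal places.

Signed shortest Δλ from +67.803° to -88.149° is -155.952°.
Midpoint longitude = +67.803° + (-155.952°)/2 = +67.803° − 77.976° = -10.173°.

10.173°W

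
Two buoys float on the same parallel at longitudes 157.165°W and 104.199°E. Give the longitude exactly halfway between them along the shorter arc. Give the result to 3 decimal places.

153.517°E

Signed shortest Δλ from -157.165° to +104.199° is -98.636°.
Midpoint longitude = -157.165° + (-98.636°)/2 = -157.165° − 49.318° = -206.483°.
Normalise into (−180°, 180°]: +153.517°.
(The naïve average (-157.165 + +104.199)/2 = -26.483° is on the wrong side of the globe.)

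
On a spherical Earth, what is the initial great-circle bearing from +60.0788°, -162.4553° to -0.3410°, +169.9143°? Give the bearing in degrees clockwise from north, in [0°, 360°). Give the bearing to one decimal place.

Δλ = 169.9143 − -162.4553 = 332.3696°; wrapped into (−180°, 180°]: -27.6304°.
θ = atan2( sin Δλ · cos φ₂ , cos φ₁ · sin φ₂ − sin φ₁ · cos φ₂ · cos Δλ )
  = atan2(-0.46376, -0.77083) = -148.967° → normalised to [0°, 360°): 211.033°.

211.0°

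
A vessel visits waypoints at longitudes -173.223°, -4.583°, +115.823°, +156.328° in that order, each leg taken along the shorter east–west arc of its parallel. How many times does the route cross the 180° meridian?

Leg 1: -173.223° → -4.583°, shortest Δλ = 168.64° (east) — does not cross 180°.
Leg 2: -4.583° → +115.823°, shortest Δλ = 120.406° (east) — does not cross 180°.
Leg 3: +115.823° → +156.328°, shortest Δλ = 40.505° (east) — does not cross 180°.
Total crossings: 0.

0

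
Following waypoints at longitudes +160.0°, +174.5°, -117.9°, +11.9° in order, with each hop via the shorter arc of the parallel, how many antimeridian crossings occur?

Leg 1: +160.0° → +174.5°, shortest Δλ = 14.5° (east) — does not cross 180°.
Leg 2: +174.5° → -117.9°, shortest Δλ = 67.6° (east) — crosses 180°.
Leg 3: -117.9° → +11.9°, shortest Δλ = 129.8° (east) — does not cross 180°.
Total crossings: 1.

1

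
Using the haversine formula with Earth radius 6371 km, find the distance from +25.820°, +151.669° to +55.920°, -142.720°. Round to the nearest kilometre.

6151 km

Δλ = -142.720 − 151.669 = -294.389°; wrapped into (−180°, 180°]: 65.611°.
Δφ = 55.920 − 25.820 = 30.100°.
a = sin²(Δφ/2) + cos φ₁ · cos φ₂ · sin²(Δλ/2) = 0.215486.
c = 2·atan2(√a, √(1−a)) = 0.96547 rad → d = 6371·c ≈ 6151.03 km.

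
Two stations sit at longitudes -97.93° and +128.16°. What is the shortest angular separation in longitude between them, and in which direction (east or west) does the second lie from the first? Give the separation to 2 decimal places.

133.91° west

Raw difference: 128.16 − -97.93 = 226.09°.
Normalise into (−180°, 180°]: 226.09° − 360° = -133.91°.
Negative ⇒ the second point lies to the west; separation 133.91°.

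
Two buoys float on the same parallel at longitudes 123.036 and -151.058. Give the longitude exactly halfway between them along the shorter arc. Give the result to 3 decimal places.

Signed shortest Δλ from +123.036° to -151.058° is +85.906°.
Midpoint longitude = +123.036° + (+85.906°)/2 = +123.036° + 42.953° = +165.989°.
(The naïve average (+123.036 + -151.058)/2 = -14.011° is on the wrong side of the globe.)

+165.989°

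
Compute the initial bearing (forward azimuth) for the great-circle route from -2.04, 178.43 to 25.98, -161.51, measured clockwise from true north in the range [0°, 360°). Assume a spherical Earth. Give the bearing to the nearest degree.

Δλ = -161.51 − 178.43 = -339.94°; wrapped into (−180°, 180°]: 20.06°.
θ = atan2( sin Δλ · cos φ₂ , cos φ₁ · sin φ₂ − sin φ₁ · cos φ₂ · cos Δλ )
  = atan2(0.30834, 0.46784) = 33.388° → normalised to [0°, 360°): 33.388°.

33°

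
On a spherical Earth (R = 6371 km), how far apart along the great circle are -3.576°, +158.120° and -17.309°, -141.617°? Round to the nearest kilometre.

Δλ = -141.617 − 158.120 = -299.737°; wrapped into (−180°, 180°]: 60.263°.
Δφ = -17.309 − -3.576 = -13.733°.
a = sin²(Δφ/2) + cos φ₁ · cos φ₂ · sin²(Δλ/2) = 0.254404.
c = 2·atan2(√a, √(1−a)) = 1.05734 rad → d = 6371·c ≈ 6736.30 km.

6736 km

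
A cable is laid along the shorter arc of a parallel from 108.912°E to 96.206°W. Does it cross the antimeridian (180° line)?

Yes

Naïve |-96.206 − 108.912| = 205.118° > 180°, so the shorter arc goes the other way round — across 180°.
Signed shortest Δλ = ((-96.206 − 108.912 + 180) mod 360) − 180 = 154.882°.
Going east by 154.882° from +108.912° passes through 180° before reaching -96.206°.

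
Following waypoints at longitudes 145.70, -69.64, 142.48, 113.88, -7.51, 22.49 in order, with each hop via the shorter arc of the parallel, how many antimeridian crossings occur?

2

Leg 1: +145.70° → -69.64°, shortest Δλ = 144.66° (east) — crosses 180°.
Leg 2: -69.64° → +142.48°, shortest Δλ = -147.88° (west) — crosses 180°.
Leg 3: +142.48° → +113.88°, shortest Δλ = -28.6° (west) — does not cross 180°.
Leg 4: +113.88° → -7.51°, shortest Δλ = -121.39° (west) — does not cross 180°.
Leg 5: -7.51° → +22.49°, shortest Δλ = 30.0° (east) — does not cross 180°.
Total crossings: 2.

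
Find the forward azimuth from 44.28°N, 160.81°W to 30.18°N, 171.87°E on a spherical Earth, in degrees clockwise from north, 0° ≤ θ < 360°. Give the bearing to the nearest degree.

246°

Δλ = 171.87 − -160.81 = 332.68°; wrapped into (−180°, 180°]: -27.32°.
θ = atan2( sin Δλ · cos φ₂ , cos φ₁ · sin φ₂ − sin φ₁ · cos φ₂ · cos Δλ )
  = atan2(-0.39675, -0.17630) = -113.958° → normalised to [0°, 360°): 246.042°.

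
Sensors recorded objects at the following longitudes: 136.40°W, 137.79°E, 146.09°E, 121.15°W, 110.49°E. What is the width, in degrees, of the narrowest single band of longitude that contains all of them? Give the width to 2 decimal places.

128.36°

Sort the longitudes: -136.40°, -121.15°, +110.49°, +137.79°, +146.09°.
Eastward gaps between consecutive values (wrapping around): 15.25°, 231.64°, 27.30°, 8.30°, 77.51°.
Largest gap = 231.64° ⇒ minimal covering band is its complement: 360° − 231.64° = 128.36°.
Band runs from +110.49° eastward to -121.15°, crossing the antimeridian.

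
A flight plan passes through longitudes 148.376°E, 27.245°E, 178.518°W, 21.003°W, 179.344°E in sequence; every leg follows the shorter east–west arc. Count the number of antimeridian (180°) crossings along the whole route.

2

Leg 1: +148.376° → +27.245°, shortest Δλ = -121.131° (west) — does not cross 180°.
Leg 2: +27.245° → -178.518°, shortest Δλ = 154.237° (east) — crosses 180°.
Leg 3: -178.518° → -21.003°, shortest Δλ = 157.515° (east) — does not cross 180°.
Leg 4: -21.003° → +179.344°, shortest Δλ = -159.653° (west) — crosses 180°.
Total crossings: 2.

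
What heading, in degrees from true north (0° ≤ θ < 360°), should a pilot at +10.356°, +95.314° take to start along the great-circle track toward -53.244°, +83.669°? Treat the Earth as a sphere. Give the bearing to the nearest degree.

188°

Δλ = 83.669 − 95.314 = -11.645°.
θ = atan2( sin Δλ · cos φ₂ , cos φ₁ · sin φ₂ − sin φ₁ · cos φ₂ · cos Δλ )
  = atan2(-0.12079, -0.89350) = -172.301° → normalised to [0°, 360°): 187.699°.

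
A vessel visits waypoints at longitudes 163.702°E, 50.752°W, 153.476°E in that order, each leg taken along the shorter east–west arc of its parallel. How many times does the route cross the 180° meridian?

2

Leg 1: +163.702° → -50.752°, shortest Δλ = 145.546° (east) — crosses 180°.
Leg 2: -50.752° → +153.476°, shortest Δλ = -155.772° (west) — crosses 180°.
Total crossings: 2.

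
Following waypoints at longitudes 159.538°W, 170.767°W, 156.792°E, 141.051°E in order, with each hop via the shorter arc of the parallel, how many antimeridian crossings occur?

Leg 1: -159.538° → -170.767°, shortest Δλ = -11.229° (west) — does not cross 180°.
Leg 2: -170.767° → +156.792°, shortest Δλ = -32.441° (west) — crosses 180°.
Leg 3: +156.792° → +141.051°, shortest Δλ = -15.741° (west) — does not cross 180°.
Total crossings: 1.

1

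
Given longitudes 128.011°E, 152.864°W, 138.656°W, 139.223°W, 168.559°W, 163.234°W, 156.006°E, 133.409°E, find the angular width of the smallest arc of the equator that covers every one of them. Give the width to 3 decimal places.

93.333°

Sort the longitudes: -168.559°, -163.234°, -152.864°, -139.223°, -138.656°, +128.011°, +133.409°, +156.006°.
Eastward gaps between consecutive values (wrapping around): 5.325°, 10.370°, 13.641°, 0.567°, 266.667°, 5.398°, 22.597°, 35.435°.
Largest gap = 266.667° ⇒ minimal covering band is its complement: 360° − 266.667° = 93.333°.
Band runs from +128.011° eastward to -138.656°, crossing the antimeridian.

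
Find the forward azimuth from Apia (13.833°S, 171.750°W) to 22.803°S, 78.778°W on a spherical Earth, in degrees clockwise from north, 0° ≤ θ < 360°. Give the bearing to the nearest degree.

113°

Δλ = -78.778 − -171.750 = 92.972°.
θ = atan2( sin Δλ · cos φ₂ , cos φ₁ · sin φ₂ − sin φ₁ · cos φ₂ · cos Δλ )
  = atan2(0.92060, -0.38775) = 112.840° → normalised to [0°, 360°): 112.840°.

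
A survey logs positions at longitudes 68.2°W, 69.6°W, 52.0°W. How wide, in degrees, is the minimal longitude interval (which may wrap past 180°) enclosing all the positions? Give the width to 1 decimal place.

17.6°

Sort the longitudes: -69.6°, -68.2°, -52.0°.
Eastward gaps between consecutive values (wrapping around): 1.4°, 16.2°, 342.4°.
Largest gap = 342.4° ⇒ minimal covering band is its complement: 360° − 342.4° = 17.6°.
Band runs from -69.6° eastward to -52.0°.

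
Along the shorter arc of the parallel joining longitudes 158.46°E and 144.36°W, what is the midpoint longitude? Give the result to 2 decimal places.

172.95°W

Signed shortest Δλ from +158.46° to -144.36° is +57.18°.
Midpoint longitude = +158.46° + (+57.18°)/2 = +158.46° + 28.59° = +187.05°.
Normalise into (−180°, 180°]: -172.95°.
(The naïve average (+158.46 + -144.36)/2 = 7.05° is on the wrong side of the globe.)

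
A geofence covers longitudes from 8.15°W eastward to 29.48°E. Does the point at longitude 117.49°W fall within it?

No

Band width going east from -8.15° to +29.48°: ((29.48 − -8.15) mod 360) = 37.63°.
Offset of -117.49° east of the west edge: ((-117.49 − -8.15) mod 360) = 250.66°.
250.66° > 37.63° ⇒ outside.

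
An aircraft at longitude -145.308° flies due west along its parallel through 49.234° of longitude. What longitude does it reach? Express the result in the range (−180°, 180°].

Start at -145.308°; shift −49.234° → -194.542°.
-194.542° lies outside (−180°, 180°]; add 360° → +165.458°.

+165.458°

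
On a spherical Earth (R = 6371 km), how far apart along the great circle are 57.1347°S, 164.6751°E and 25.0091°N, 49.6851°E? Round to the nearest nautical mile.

Δλ = 49.6851 − 164.6751 = -114.9900°.
Δφ = 25.0091 − -57.1347 = 82.1438°.
a = sin²(Δφ/2) + cos φ₁ · cos φ₂ · sin²(Δλ/2) = 0.781429.
c = 2·atan2(√a, √(1−a)) = 2.16864 rad → d = 6371·c ≈ 13816.38 km ≈ 7460.25 nmi.

7460 nmi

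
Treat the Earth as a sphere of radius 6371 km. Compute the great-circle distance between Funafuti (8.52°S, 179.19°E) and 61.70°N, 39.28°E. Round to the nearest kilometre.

13264 km

Δλ = 39.28 − 179.19 = -139.91°.
Δφ = 61.70 − -8.52 = 70.22°.
a = sin²(Δφ/2) + cos φ₁ · cos φ₂ · sin²(Δλ/2) = 0.744569.
c = 2·atan2(√a, √(1−a)) = 2.08190 rad → d = 6371·c ≈ 13263.77 km.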